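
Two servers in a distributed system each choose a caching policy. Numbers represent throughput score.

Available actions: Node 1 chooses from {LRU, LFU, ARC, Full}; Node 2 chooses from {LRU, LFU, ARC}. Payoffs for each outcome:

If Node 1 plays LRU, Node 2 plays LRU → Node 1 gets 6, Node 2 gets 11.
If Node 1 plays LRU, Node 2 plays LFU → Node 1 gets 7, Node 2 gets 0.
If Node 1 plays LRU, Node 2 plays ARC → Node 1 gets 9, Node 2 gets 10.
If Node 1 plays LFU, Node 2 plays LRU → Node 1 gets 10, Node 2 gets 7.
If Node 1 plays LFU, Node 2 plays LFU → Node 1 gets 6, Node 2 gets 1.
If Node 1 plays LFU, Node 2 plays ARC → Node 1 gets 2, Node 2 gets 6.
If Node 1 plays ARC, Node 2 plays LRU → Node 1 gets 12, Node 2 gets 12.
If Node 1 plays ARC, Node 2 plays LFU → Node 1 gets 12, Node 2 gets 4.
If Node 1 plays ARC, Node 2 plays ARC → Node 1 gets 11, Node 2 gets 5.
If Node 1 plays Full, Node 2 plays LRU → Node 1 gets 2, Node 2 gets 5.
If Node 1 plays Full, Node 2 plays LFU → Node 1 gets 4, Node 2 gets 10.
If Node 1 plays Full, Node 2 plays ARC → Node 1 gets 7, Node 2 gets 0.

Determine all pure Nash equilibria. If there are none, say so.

Node 1 against LRU: payoffs 6, 10, 12, 2 → best response ARC.
Node 1 against LFU: payoffs 7, 6, 12, 4 → best response ARC.
Node 1 against ARC: payoffs 9, 2, 11, 7 → best response ARC.
Node 2 against LRU: payoffs 11, 0, 10 → best response LRU.
Node 2 against LFU: payoffs 7, 1, 6 → best response LRU.
Node 2 against ARC: payoffs 12, 4, 5 → best response LRU.
Node 2 against Full: payoffs 5, 10, 0 → best response LFU.
Mutual best responses: (ARC, LRU).

(ARC, LRU)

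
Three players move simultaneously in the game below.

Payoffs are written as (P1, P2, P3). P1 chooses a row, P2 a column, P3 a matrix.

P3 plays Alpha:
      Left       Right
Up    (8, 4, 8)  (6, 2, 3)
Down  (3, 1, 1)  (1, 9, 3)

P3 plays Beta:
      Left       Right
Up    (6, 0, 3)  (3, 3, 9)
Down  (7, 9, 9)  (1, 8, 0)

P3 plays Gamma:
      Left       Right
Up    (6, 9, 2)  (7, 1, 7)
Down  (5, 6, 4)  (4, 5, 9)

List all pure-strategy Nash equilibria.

Check each profile: it is a Nash equilibrium iff no player can strictly gain by switching unilaterally.
(Up, Left, Alpha): P1 gets 8, best alternative 3; P2 gets 4, best alternative 2; P3 gets 8, best alternative 3. No profitable deviation — NE.
(Up, Left, Beta): P1 can switch to Down (6 → 7). Not NE.
(Up, Left, Gamma): P3 can switch to Alpha (2 → 8). Not NE.
(Up, Right, Alpha): P2 can switch to Left (2 → 4). Not NE.
(Up, Right, Beta): P1 gets 3, best alternative 1; P2 gets 3, best alternative 0; P3 gets 9, best alternative 7. No profitable deviation — NE.
(Up, Right, Gamma): P2 can switch to Left (1 → 9). Not NE.
(Down, Left, Alpha): P1 can switch to Up (3 → 8). Not NE.
(Down, Left, Beta): P1 gets 7, best alternative 6; P2 gets 9, best alternative 8; P3 gets 9, best alternative 4. No profitable deviation — NE.
(Down, Left, Gamma): P1 can switch to Up (5 → 6). Not NE.
(Down, Right, Alpha): P1 can switch to Up (1 → 6). Not NE.
(Down, Right, Beta): P1 can switch to Up (1 → 3). Not NE.
(The remaining 1 profile has a profitable deviation by the same check.)

Pure-strategy Nash equilibria: (Up, Left, Alpha) and (Up, Right, Beta) and (Down, Left, Beta)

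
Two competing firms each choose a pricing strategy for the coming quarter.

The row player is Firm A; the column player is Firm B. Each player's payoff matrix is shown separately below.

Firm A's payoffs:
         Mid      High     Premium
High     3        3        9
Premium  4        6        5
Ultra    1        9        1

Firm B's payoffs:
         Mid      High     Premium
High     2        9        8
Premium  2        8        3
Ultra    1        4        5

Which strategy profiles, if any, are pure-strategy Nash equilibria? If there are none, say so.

For each strategy profile, look for a profitable unilateral deviation.
(High, Mid): Firm A can switch to Premium (3 → 4). Not NE.
(High, High): Firm A can switch to Premium (3 → 6). Not NE.
(High, Premium): Firm B can switch to High (8 → 9). Not NE.
(Premium, Mid): Firm B can switch to High (2 → 8). Not NE.
(Premium, High): Firm A can switch to Ultra (6 → 9). Not NE.
(Premium, Premium): Firm A can switch to High (5 → 9). Not NE.
(The remaining 3 profiles each have a profitable deviation by the same check.)

none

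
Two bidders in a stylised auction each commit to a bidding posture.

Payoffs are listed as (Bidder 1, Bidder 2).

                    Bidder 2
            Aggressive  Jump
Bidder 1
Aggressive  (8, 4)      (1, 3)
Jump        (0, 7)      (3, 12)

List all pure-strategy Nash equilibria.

(Aggressive, Aggressive): Bidder 1 gets 8, best alternative 0; Bidder 2 gets 4, best alternative 3. No profitable deviation — NE.
(Aggressive, Jump): Bidder 1 can switch to Jump (1 → 3). Not NE.
(Jump, Aggressive): Bidder 1 can switch to Aggressive (0 → 8). Not NE.
(Jump, Jump): Bidder 1 gets 3, best alternative 1; Bidder 2 gets 12, best alternative 7. No profitable deviation — NE.

The pure Nash equilibria are (Aggressive, Aggressive); (Jump, Jump).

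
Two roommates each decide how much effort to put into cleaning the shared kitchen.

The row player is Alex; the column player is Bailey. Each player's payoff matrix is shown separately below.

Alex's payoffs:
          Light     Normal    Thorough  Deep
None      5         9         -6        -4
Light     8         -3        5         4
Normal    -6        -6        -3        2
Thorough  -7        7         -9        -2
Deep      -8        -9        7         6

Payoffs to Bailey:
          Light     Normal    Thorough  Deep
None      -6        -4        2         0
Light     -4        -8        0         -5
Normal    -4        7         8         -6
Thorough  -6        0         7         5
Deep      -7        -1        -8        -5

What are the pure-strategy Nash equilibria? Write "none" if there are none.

This game has no pure Nash equilibrium.

For each strategy profile, look for a profitable unilateral deviation.
(None, Light): Alex can switch to Light (5 → 8). Not NE.
(None, Normal): Bailey can switch to Thorough (-4 → 2). Not NE.
(None, Thorough): Alex can switch to Light (-6 → 5). Not NE.
(None, Deep): Alex can switch to Light (-4 → 4). Not NE.
(Light, Light): Bailey can switch to Thorough (-4 → 0). Not NE.
(Light, Normal): Alex can switch to None (-3 → 9). Not NE.
(Light, Thorough): Alex can switch to Deep (5 → 7). Not NE.
(Light, Deep): Alex can switch to Deep (4 → 6). Not NE.
(The remaining 12 profiles each have a profitable deviation by the same check.)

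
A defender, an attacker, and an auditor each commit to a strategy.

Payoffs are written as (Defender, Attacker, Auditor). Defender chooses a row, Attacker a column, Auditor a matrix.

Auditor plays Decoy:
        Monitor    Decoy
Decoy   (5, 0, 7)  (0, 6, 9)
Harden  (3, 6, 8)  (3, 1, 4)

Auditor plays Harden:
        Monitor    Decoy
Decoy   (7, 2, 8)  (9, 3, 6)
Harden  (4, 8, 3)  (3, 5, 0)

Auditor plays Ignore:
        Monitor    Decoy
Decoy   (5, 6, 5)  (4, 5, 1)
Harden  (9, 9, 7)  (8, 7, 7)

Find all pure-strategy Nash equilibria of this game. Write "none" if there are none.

There is no pure-strategy Nash equilibrium.

(Decoy, Monitor, Decoy): Attacker can switch to Decoy (0 → 6). Not NE.
(Decoy, Monitor, Harden): Attacker can switch to Decoy (2 → 3). Not NE.
(Decoy, Monitor, Ignore): Defender can switch to Harden (5 → 9). Not NE.
(Decoy, Decoy, Decoy): Defender can switch to Harden (0 → 3). Not NE.
(Decoy, Decoy, Harden): Auditor can switch to Decoy (6 → 9). Not NE.
(Decoy, Decoy, Ignore): Defender can switch to Harden (4 → 8). Not NE.
(The remaining 6 profiles each have a profitable deviation by the same check.)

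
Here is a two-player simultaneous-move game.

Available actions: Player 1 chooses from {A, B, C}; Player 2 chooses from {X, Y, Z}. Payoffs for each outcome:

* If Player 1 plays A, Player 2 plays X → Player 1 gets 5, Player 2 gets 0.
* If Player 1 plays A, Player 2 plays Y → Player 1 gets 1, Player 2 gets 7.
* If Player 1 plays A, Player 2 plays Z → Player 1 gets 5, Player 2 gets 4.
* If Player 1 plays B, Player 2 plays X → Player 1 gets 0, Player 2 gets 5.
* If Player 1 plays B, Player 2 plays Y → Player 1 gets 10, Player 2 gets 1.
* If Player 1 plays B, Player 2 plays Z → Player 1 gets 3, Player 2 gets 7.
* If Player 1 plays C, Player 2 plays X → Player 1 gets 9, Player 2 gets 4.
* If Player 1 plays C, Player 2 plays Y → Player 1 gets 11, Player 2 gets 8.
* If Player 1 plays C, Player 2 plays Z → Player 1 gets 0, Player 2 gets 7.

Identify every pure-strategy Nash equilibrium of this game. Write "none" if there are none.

(C, Y)

(A, X): Player 1 can switch to C (5 → 9). Not NE.
(A, Y): Player 1 can switch to B (1 → 10). Not NE.
(A, Z): Player 2 can switch to Y (4 → 7). Not NE.
(B, X): Player 1 can switch to A (0 → 5). Not NE.
(B, Y): Player 1 can switch to C (10 → 11). Not NE.
(B, Z): Player 1 can switch to A (3 → 5). Not NE.
(C, Y): Player 1 gets 11, best alternative 10; Player 2 gets 8, best alternative 7. No profitable deviation — NE.
(The remaining 2 profiles each have a profitable deviation by the same check.)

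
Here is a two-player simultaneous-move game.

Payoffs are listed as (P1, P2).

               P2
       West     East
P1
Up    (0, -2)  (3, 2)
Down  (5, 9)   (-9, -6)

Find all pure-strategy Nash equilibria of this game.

The pure Nash equilibria are (Up, East) and (Down, West).

Mark each player's best response to every combination of opponents' strategies; a profile where every player is best-responding is a pure Nash equilibrium.
P1 against West: payoffs 0, 5 → best response Down.
P1 against East: payoffs 3, -9 → best response Up.
P2 against Up: payoffs -2, 2 → best response East.
P2 against Down: payoffs 9, -6 → best response West.
Mutual best responses: (Up, East); (Down, West).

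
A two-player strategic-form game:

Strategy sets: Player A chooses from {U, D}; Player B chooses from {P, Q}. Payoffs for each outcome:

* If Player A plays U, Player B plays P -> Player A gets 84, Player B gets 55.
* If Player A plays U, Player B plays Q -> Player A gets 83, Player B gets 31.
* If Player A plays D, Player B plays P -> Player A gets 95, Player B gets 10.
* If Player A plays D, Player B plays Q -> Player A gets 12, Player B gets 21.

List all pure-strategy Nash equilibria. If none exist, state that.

(U, P): Player A can switch to D (84 → 95). Not NE.
(U, Q): Player B can switch to P (31 → 55). Not NE.
(D, P): Player B can switch to Q (10 → 21). Not NE.
(D, Q): Player A can switch to U (12 → 83). Not NE.

There is no pure-strategy Nash equilibrium.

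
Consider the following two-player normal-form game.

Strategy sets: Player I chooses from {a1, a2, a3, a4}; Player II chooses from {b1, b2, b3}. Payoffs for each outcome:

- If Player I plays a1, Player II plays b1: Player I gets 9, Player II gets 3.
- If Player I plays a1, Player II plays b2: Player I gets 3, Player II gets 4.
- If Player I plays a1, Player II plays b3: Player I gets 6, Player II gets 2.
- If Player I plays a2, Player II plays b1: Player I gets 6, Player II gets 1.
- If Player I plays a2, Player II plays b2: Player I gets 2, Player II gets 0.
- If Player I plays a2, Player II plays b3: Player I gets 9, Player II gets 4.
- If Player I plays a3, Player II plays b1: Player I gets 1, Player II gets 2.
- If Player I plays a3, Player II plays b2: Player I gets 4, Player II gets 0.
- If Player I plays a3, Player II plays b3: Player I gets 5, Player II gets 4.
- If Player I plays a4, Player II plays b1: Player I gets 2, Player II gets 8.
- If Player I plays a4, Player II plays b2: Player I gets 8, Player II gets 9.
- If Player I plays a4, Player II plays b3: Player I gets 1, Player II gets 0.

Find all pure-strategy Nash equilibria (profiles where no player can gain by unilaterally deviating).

(a1, b1): Player II can switch to b2 (3 → 4). Not NE.
(a1, b2): Player I can switch to a3 (3 → 4). Not NE.
(a1, b3): Player I can switch to a2 (6 → 9). Not NE.
(a2, b1): Player I can switch to a1 (6 → 9). Not NE.
(a2, b2): Player I can switch to a1 (2 → 3). Not NE.
(a2, b3): Player I gets 9, best alternative 6; Player II gets 4, best alternative 1. No profitable deviation — NE.
(a3, b1): Player I can switch to a1 (1 → 9). Not NE.
(a4, b2): Player I gets 8, best alternative 4; Player II gets 9, best alternative 8. No profitable deviation — NE.
(The remaining 4 profiles each have a profitable deviation by the same check.)

(a2, b3) and (a4, b2)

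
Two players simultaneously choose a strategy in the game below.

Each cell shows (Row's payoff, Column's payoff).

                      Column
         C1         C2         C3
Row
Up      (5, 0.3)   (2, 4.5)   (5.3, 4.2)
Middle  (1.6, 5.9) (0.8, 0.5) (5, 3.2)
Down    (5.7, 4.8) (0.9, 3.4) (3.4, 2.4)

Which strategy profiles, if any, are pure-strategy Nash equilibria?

(Up, C2) and (Down, C1)

(Up, C1): Row can switch to Down (5 → 5.7). Not NE.
(Up, C2): Row gets 2, best alternative 0.9; Column gets 4.5, best alternative 4.2. No profitable deviation — NE.
(Up, C3): Column can switch to C2 (4.2 → 4.5). Not NE.
(Middle, C1): Row can switch to Up (1.6 → 5). Not NE.
(Middle, C2): Row can switch to Up (0.8 → 2). Not NE.
(Middle, C3): Row can switch to Up (5 → 5.3). Not NE.
(Down, C1): Row gets 5.7, best alternative 5; Column gets 4.8, best alternative 3.4. No profitable deviation — NE.
(Down, C2): Row can switch to Up (0.9 → 2). Not NE.
(Down, C3): Row can switch to Up (3.4 → 5.3). Not NE.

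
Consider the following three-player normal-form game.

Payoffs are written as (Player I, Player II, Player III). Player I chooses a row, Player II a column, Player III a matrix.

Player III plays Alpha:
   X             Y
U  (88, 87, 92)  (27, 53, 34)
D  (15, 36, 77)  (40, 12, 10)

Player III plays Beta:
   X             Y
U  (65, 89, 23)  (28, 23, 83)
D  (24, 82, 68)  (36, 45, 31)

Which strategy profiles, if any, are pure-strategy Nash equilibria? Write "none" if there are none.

Player I against (X, Alpha): payoffs 88, 15 → best response U.
Player I against (X, Beta): payoffs 65, 24 → best response U.
Player I against (Y, Alpha): payoffs 27, 40 → best response D.
Player I against (Y, Beta): payoffs 28, 36 → best response D.
Player II against (U, Alpha): payoffs 87, 53 → best response X.
Player II against (U, Beta): payoffs 89, 23 → best response X.
Player II against (D, Alpha): payoffs 36, 12 → best response X.
Player II against (D, Beta): payoffs 82, 45 → best response X.
Player III against (U, X): payoffs 92, 23 → best response Alpha.
Player III against (U, Y): payoffs 34, 83 → best response Beta.
Player III against (D, X): payoffs 77, 68 → best response Alpha.
Player III against (D, Y): payoffs 10, 31 → best response Beta.
Mutual best responses: (U, X, Alpha).

(U, X, Alpha)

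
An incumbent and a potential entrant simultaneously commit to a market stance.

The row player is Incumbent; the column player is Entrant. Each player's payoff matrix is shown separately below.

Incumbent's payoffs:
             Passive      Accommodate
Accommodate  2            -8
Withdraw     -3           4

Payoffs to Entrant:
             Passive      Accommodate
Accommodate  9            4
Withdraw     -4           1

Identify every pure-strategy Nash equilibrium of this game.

The pure Nash equilibria are (Accommodate, Passive) and (Withdraw, Accommodate).

Incumbent against Passive: payoffs 2, -3 → best response Accommodate.
Incumbent against Accommodate: payoffs -8, 4 → best response Withdraw.
Entrant against Accommodate: payoffs 9, 4 → best response Passive.
Entrant against Withdraw: payoffs -4, 1 → best response Accommodate.
Mutual best responses: (Accommodate, Passive); (Withdraw, Accommodate).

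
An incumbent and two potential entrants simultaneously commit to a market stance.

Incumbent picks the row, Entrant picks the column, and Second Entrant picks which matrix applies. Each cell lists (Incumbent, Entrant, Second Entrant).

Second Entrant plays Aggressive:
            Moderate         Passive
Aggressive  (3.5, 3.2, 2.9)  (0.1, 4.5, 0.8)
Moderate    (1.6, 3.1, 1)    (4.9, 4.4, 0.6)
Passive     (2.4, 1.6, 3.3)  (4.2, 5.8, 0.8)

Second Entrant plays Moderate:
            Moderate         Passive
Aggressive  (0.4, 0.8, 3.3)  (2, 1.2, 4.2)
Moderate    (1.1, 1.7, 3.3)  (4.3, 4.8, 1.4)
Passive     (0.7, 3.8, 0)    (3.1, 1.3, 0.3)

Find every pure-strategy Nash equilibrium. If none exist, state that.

For each player, find the best response to each opponent profile; mutual best responses are the pure NE.
Incumbent against (Moderate, Aggressive): payoffs 3.5, 1.6, 2.4 → best response Aggressive.
Incumbent against (Moderate, Moderate): payoffs 0.4, 1.1, 0.7 → best response Moderate.
Incumbent against (Passive, Aggressive): payoffs 0.1, 4.9, 4.2 → best response Moderate.
Incumbent against (Passive, Moderate): payoffs 2, 4.3, 3.1 → best response Moderate.
Entrant against (Aggressive, Aggressive): payoffs 3.2, 4.5 → best response Passive.
Entrant against (Aggressive, Moderate): payoffs 0.8, 1.2 → best response Passive.
Entrant against (Moderate, Aggressive): payoffs 3.1, 4.4 → best response Passive.
Entrant against (Moderate, Moderate): payoffs 1.7, 4.8 → best response Passive.
Entrant against (Passive, Aggressive): payoffs 1.6, 5.8 → best response Passive.
Entrant against (Passive, Moderate): payoffs 3.8, 1.3 → best response Moderate.
Second Entrant against (Aggressive, Moderate): payoffs 2.9, 3.3 → best response Moderate.
Second Entrant against (Aggressive, Passive): payoffs 0.8, 4.2 → best response Moderate.
Second Entrant against (Moderate, Moderate): payoffs 1, 3.3 → best response Moderate.
Second Entrant against (Moderate, Passive): payoffs 0.6, 1.4 → best response Moderate.
Second Entrant against (Passive, Moderate): payoffs 3.3, 0 → best response Aggressive.
Second Entrant against (Passive, Passive): payoffs 0.8, 0.3 → best response Aggressive.
Mutual best responses: (Moderate, Passive, Moderate).

The unique pure-strategy Nash equilibrium is (Moderate, Passive, Moderate).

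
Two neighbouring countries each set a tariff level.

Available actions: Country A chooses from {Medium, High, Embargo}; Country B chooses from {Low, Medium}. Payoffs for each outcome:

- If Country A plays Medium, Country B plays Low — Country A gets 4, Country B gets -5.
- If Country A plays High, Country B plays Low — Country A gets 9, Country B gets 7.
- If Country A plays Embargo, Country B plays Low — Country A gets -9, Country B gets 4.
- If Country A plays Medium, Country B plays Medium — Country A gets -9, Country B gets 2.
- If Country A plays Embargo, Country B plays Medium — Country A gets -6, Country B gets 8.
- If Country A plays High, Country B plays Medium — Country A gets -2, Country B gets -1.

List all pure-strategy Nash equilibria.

For each player, find the best response to each opponent profile; mutual best responses are the pure NE.
Country A against Low: payoffs 4, 9, -9 → best response High.
Country A against Medium: payoffs -9, -2, -6 → best response High.
Country B against Medium: payoffs -5, 2 → best response Medium.
Country B against High: payoffs 7, -1 → best response Low.
Country B against Embargo: payoffs 4, 8 → best response Medium.
Mutual best responses: (High, Low).

(High, Low)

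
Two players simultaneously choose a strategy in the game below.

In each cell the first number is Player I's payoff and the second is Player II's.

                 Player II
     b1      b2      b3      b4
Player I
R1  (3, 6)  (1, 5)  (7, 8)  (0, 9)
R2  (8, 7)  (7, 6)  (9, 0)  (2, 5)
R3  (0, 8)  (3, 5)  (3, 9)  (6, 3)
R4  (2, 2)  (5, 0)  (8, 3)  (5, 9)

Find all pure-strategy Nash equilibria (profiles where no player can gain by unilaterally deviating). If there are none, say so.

(R1, b1): Player I can switch to R2 (3 → 8). Not NE.
(R1, b2): Player I can switch to R2 (1 → 7). Not NE.
(R1, b3): Player I can switch to R2 (7 → 9). Not NE.
(R1, b4): Player I can switch to R2 (0 → 2). Not NE.
(R2, b1): Player I gets 8, best alternative 3; Player II gets 7, best alternative 6. No profitable deviation — NE.
(R2, b2): Player II can switch to b1 (6 → 7). Not NE.
(R2, b3): Player II can switch to b1 (0 → 7). Not NE.
(R2, b4): Player I can switch to R3 (2 → 6). Not NE.
(R3, b1): Player I can switch to R1 (0 → 3). Not NE.
(R3, b2): Player I can switch to R2 (3 → 7). Not NE.
(R3, b3): Player I can switch to R1 (3 → 7). Not NE.
(The remaining 5 profiles each have a profitable deviation by the same check.)

Pure NE: (R2, b1)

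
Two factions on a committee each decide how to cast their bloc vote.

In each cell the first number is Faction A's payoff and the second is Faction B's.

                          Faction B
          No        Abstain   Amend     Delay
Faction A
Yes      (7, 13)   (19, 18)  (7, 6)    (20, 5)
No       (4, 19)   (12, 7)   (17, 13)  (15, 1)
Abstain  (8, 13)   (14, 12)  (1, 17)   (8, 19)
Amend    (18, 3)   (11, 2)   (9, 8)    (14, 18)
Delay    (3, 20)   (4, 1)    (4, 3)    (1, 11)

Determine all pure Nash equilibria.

Pure NE: (Yes, Abstain)

(Yes, No): Faction A can switch to Abstain (7 → 8). Not NE.
(Yes, Abstain): Faction A gets 19, best alternative 14; Faction B gets 18, best alternative 13. No profitable deviation — NE.
(Yes, Amend): Faction A can switch to No (7 → 17). Not NE.
(Yes, Delay): Faction B can switch to No (5 → 13). Not NE.
(No, No): Faction A can switch to Yes (4 → 7). Not NE.
(No, Abstain): Faction A can switch to Yes (12 → 19). Not NE.
(No, Amend): Faction B can switch to No (13 → 19). Not NE.
(The remaining 13 profiles each have a profitable deviation by the same check.)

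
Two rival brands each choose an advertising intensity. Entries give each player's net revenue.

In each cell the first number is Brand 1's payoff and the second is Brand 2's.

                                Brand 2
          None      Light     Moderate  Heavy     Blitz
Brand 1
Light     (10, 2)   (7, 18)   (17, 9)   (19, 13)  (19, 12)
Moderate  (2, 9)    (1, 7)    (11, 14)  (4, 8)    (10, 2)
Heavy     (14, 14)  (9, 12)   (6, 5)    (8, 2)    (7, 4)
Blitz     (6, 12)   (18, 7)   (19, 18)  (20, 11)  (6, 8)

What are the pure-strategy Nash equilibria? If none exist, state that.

Brand 1 against None: payoffs 10, 2, 14, 6 → best response Heavy.
Brand 1 against Light: payoffs 7, 1, 9, 18 → best response Blitz.
Brand 1 against Moderate: payoffs 17, 11, 6, 19 → best response Blitz.
Brand 1 against Heavy: payoffs 19, 4, 8, 20 → best response Blitz.
Brand 1 against Blitz: payoffs 19, 10, 7, 6 → best response Light.
Brand 2 against Light: payoffs 2, 18, 9, 13, 12 → best response Light.
Brand 2 against Moderate: payoffs 9, 7, 14, 8, 2 → best response Moderate.
Brand 2 against Heavy: payoffs 14, 12, 5, 2, 4 → best response None.
Brand 2 against Blitz: payoffs 12, 7, 18, 11, 8 → best response Moderate.
Mutual best responses: (Heavy, None); (Blitz, Moderate).

(Heavy, None) and (Blitz, Moderate)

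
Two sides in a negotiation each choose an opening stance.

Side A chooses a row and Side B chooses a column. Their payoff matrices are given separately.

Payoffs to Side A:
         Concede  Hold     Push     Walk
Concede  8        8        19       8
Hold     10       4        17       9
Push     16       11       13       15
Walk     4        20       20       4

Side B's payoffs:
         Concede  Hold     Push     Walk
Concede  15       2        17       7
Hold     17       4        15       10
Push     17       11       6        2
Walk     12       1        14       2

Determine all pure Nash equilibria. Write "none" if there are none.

(Concede, Concede): Side A can switch to Hold (8 → 10). Not NE.
(Concede, Hold): Side A can switch to Push (8 → 11). Not NE.
(Concede, Push): Side A can switch to Walk (19 → 20). Not NE.
(Concede, Walk): Side A can switch to Hold (8 → 9). Not NE.
(Hold, Concede): Side A can switch to Push (10 → 16). Not NE.
(Hold, Hold): Side A can switch to Concede (4 → 8). Not NE.
(Hold, Push): Side A can switch to Concede (17 → 19). Not NE.
(Hold, Walk): Side A can switch to Push (9 → 15). Not NE.
(Push, Concede): Side A gets 16, best alternative 10; Side B gets 17, best alternative 11. No profitable deviation — NE.
(Push, Hold): Side A can switch to Walk (11 → 20). Not NE.
(Push, Push): Side A can switch to Concede (13 → 19). Not NE.
(Push, Walk): Side B can switch to Concede (2 → 17). Not NE.
(Walk, Concede): Side A can switch to Concede (4 → 8). Not NE.
(Walk, Push): Side A gets 20, best alternative 19; Side B gets 14, best alternative 12. No profitable deviation — NE.
(The remaining 2 profiles each have a profitable deviation by the same check.)

(Push, Concede), (Walk, Push)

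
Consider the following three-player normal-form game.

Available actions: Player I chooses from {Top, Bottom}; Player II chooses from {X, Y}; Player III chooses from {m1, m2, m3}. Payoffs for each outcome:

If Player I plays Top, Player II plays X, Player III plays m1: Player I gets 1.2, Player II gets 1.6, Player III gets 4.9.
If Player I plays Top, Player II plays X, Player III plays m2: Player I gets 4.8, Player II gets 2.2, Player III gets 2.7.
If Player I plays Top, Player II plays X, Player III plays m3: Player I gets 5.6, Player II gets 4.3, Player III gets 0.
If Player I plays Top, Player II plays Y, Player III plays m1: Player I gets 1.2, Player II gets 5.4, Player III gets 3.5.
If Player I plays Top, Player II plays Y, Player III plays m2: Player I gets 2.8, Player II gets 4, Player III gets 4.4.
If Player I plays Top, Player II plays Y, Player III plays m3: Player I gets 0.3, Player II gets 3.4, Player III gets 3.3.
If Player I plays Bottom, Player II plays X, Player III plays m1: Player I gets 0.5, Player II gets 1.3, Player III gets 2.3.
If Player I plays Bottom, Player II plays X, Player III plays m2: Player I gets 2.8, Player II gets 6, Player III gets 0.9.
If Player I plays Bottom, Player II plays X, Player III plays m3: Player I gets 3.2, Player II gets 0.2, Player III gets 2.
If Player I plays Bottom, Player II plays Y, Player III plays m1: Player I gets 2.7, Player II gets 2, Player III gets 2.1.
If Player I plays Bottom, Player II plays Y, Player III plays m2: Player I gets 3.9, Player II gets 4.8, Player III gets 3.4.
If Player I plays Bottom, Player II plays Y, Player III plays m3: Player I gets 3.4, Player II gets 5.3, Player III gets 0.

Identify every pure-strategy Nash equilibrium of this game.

Player I against (X, m1): payoffs 1.2, 0.5 → best response Top.
Player I against (X, m2): payoffs 4.8, 2.8 → best response Top.
Player I against (X, m3): payoffs 5.6, 3.2 → best response Top.
Player I against (Y, m1): payoffs 1.2, 2.7 → best response Bottom.
Player I against (Y, m2): payoffs 2.8, 3.9 → best response Bottom.
Player I against (Y, m3): payoffs 0.3, 3.4 → best response Bottom.
Player II against (Top, m1): payoffs 1.6, 5.4 → best response Y.
Player II against (Top, m2): payoffs 2.2, 4 → best response Y.
Player II against (Top, m3): payoffs 4.3, 3.4 → best response X.
Player II against (Bottom, m1): payoffs 1.3, 2 → best response Y.
Player II against (Bottom, m2): payoffs 6, 4.8 → best response X.
Player II against (Bottom, m3): payoffs 0.2, 5.3 → best response Y.
Player III against (Top, X): payoffs 4.9, 2.7, 0 → best response m1.
Player III against (Top, Y): payoffs 3.5, 4.4, 3.3 → best response m2.
Player III against (Bottom, X): payoffs 2.3, 0.9, 2 → best response m1.
Player III against (Bottom, Y): payoffs 2.1, 3.4, 0 → best response m2.
No profile is a mutual best response for all players.

none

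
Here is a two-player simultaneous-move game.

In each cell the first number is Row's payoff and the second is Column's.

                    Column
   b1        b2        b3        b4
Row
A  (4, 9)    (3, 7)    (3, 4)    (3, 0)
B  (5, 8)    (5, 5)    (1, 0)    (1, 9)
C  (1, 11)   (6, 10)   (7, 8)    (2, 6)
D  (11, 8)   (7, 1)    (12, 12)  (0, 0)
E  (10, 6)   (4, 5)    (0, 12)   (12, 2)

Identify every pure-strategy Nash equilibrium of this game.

The unique pure-strategy Nash equilibrium is (D, b3).

For each player, find the best response to each opponent profile; mutual best responses are the pure NE.
Row against b1: payoffs 4, 5, 1, 11, 10 → best response D.
Row against b2: payoffs 3, 5, 6, 7, 4 → best response D.
Row against b3: payoffs 3, 1, 7, 12, 0 → best response D.
Row against b4: payoffs 3, 1, 2, 0, 12 → best response E.
Column against A: payoffs 9, 7, 4, 0 → best response b1.
Column against B: payoffs 8, 5, 0, 9 → best response b4.
Column against C: payoffs 11, 10, 8, 6 → best response b1.
Column against D: payoffs 8, 1, 12, 0 → best response b3.
Column against E: payoffs 6, 5, 12, 2 → best response b3.
Mutual best responses: (D, b3).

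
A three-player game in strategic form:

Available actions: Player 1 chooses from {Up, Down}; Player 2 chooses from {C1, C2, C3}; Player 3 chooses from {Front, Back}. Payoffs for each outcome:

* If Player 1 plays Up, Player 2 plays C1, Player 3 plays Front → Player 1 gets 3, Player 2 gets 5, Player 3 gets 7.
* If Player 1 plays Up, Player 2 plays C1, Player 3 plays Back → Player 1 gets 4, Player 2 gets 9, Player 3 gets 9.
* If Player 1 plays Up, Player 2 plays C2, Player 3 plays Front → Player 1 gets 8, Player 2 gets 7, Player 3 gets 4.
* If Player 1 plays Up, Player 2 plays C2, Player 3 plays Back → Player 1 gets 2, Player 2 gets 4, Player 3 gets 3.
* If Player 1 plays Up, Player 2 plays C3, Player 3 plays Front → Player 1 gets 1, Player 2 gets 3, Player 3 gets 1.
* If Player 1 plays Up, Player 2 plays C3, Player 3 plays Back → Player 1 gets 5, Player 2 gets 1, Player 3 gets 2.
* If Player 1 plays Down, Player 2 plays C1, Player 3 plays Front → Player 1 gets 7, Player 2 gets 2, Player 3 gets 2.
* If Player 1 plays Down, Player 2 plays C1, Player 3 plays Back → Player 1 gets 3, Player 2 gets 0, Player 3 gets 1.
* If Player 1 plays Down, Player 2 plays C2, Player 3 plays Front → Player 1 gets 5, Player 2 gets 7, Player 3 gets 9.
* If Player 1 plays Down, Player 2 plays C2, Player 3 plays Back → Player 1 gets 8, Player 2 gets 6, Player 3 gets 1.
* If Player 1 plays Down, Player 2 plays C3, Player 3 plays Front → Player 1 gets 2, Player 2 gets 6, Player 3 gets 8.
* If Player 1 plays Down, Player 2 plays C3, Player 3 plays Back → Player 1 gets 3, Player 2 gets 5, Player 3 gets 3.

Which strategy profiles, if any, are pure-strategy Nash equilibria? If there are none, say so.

Mark each player's best response to every combination of opponents' strategies; a profile where every player is best-responding is a pure Nash equilibrium.
Player 1 against (C1, Front): payoffs 3, 7 → best response Down.
Player 1 against (C1, Back): payoffs 4, 3 → best response Up.
Player 1 against (C2, Front): payoffs 8, 5 → best response Up.
Player 1 against (C2, Back): payoffs 2, 8 → best response Down.
Player 1 against (C3, Front): payoffs 1, 2 → best response Down.
Player 1 against (C3, Back): payoffs 5, 3 → best response Up.
Player 2 against (Up, Front): payoffs 5, 7, 3 → best response C2.
Player 2 against (Up, Back): payoffs 9, 4, 1 → best response C1.
Player 2 against (Down, Front): payoffs 2, 7, 6 → best response C2.
Player 2 against (Down, Back): payoffs 0, 6, 5 → best response C2.
Player 3 against (Up, C1): payoffs 7, 9 → best response Back.
Player 3 against (Up, C2): payoffs 4, 3 → best response Front.
Player 3 against (Up, C3): payoffs 1, 2 → best response Back.
Player 3 against (Down, C1): payoffs 2, 1 → best response Front.
Player 3 against (Down, C2): payoffs 9, 1 → best response Front.
Player 3 against (Down, C3): payoffs 8, 3 → best response Front.
Mutual best responses: (Up, C1, Back); (Up, C2, Front).

Pure-strategy Nash equilibria: (Up, C1, Back); (Up, C2, Front)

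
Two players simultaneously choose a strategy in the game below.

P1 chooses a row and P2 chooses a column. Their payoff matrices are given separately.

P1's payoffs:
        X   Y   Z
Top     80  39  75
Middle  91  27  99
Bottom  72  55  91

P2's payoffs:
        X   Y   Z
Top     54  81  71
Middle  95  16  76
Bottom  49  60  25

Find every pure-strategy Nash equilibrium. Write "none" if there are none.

P1 against X: payoffs 80, 91, 72 → best response Middle.
P1 against Y: payoffs 39, 27, 55 → best response Bottom.
P1 against Z: payoffs 75, 99, 91 → best response Middle.
P2 against Top: payoffs 54, 81, 71 → best response Y.
P2 against Middle: payoffs 95, 16, 76 → best response X.
P2 against Bottom: payoffs 49, 60, 25 → best response Y.
Mutual best responses: (Middle, X); (Bottom, Y).

Pure-strategy Nash equilibria: (Middle, X) and (Bottom, Y)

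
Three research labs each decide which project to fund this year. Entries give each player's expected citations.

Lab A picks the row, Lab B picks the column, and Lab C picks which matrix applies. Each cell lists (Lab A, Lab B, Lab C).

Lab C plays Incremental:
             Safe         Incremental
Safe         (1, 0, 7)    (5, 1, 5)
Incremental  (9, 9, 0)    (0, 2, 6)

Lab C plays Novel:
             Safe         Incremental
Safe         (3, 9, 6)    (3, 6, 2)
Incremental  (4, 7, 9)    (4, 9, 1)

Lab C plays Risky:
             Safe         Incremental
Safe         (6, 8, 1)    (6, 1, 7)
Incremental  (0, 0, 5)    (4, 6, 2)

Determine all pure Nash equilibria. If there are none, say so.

There is no pure-strategy Nash equilibrium.

Lab A against (Safe, Incremental): payoffs 1, 9 → best response Incremental.
Lab A against (Safe, Novel): payoffs 3, 4 → best response Incremental.
Lab A against (Safe, Risky): payoffs 6, 0 → best response Safe.
Lab A against (Incremental, Incremental): payoffs 5, 0 → best response Safe.
Lab A against (Incremental, Novel): payoffs 3, 4 → best response Incremental.
Lab A against (Incremental, Risky): payoffs 6, 4 → best response Safe.
Lab B against (Safe, Incremental): payoffs 0, 1 → best response Incremental.
Lab B against (Safe, Novel): payoffs 9, 6 → best response Safe.
Lab B against (Safe, Risky): payoffs 8, 1 → best response Safe.
Lab B against (Incremental, Incremental): payoffs 9, 2 → best response Safe.
Lab B against (Incremental, Novel): payoffs 7, 9 → best response Incremental.
Lab B against (Incremental, Risky): payoffs 0, 6 → best response Incremental.
Lab C against (Safe, Safe): payoffs 7, 6, 1 → best response Incremental.
Lab C against (Safe, Incremental): payoffs 5, 2, 7 → best response Risky.
Lab C against (Incremental, Safe): payoffs 0, 9, 5 → best response Novel.
Lab C against (Incremental, Incremental): payoffs 6, 1, 2 → best response Incremental.
No profile is a mutual best response for all players.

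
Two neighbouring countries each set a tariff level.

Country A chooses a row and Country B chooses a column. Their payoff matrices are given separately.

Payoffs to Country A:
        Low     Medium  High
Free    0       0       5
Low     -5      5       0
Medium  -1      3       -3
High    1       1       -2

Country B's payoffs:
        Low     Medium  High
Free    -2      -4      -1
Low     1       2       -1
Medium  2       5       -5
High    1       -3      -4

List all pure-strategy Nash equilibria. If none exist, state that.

Mark each player's best response to every combination of opponents' strategies; a profile where every player is best-responding is a pure Nash equilibrium.
Country A against Low: payoffs 0, -5, -1, 1 → best response High.
Country A against Medium: payoffs 0, 5, 3, 1 → best response Low.
Country A against High: payoffs 5, 0, -3, -2 → best response Free.
Country B against Free: payoffs -2, -4, -1 → best response High.
Country B against Low: payoffs 1, 2, -1 → best response Medium.
Country B against Medium: payoffs 2, 5, -5 → best response Medium.
Country B against High: payoffs 1, -3, -4 → best response Low.
Mutual best responses: (Free, High); (Low, Medium); (High, Low).

The pure Nash equilibria are (Free, High) and (Low, Medium) and (High, Low).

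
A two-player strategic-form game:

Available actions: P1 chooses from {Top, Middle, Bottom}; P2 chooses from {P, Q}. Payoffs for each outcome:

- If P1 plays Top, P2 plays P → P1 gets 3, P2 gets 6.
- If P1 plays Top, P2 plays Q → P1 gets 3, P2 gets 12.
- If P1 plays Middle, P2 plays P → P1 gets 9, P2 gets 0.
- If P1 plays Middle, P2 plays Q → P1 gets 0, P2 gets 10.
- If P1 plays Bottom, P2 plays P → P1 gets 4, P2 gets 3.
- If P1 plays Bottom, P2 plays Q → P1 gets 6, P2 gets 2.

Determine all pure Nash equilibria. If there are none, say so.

This game has no pure Nash equilibrium.

Mark each player's best response to every combination of opponents' strategies; a profile where every player is best-responding is a pure Nash equilibrium.
P1 against P: payoffs 3, 9, 4 → best response Middle.
P1 against Q: payoffs 3, 0, 6 → best response Bottom.
P2 against Top: payoffs 6, 12 → best response Q.
P2 against Middle: payoffs 0, 10 → best response Q.
P2 against Bottom: payoffs 3, 2 → best response P.
No profile is a mutual best response for all players.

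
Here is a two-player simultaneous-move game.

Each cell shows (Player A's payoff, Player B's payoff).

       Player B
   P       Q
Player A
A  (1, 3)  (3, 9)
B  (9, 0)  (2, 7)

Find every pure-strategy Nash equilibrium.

For each strategy profile, look for a profitable unilateral deviation.
(A, P): Player A can switch to B (1 → 9). Not NE.
(A, Q): Player A gets 3, best alternative 2; Player B gets 9, best alternative 3. No profitable deviation — NE.
(B, P): Player B can switch to Q (0 → 7). Not NE.
(B, Q): Player A can switch to A (2 → 3). Not NE.

Pure NE: (A, Q)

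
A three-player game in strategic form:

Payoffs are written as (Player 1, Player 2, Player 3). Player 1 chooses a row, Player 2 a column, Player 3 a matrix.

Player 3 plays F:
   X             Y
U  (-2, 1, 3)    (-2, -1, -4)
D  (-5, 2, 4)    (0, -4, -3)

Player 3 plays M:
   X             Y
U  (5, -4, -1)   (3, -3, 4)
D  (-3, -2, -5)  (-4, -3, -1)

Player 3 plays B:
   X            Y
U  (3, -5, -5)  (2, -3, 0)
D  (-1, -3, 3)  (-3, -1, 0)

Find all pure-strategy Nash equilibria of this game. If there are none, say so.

(U, X, F), (U, Y, M)

For each player, find the best response to each opponent profile; mutual best responses are the pure NE.
Player 1 against (X, F): payoffs -2, -5 → best response U.
Player 1 against (X, M): payoffs 5, -3 → best response U.
Player 1 against (X, B): payoffs 3, -1 → best response U.
Player 1 against (Y, F): payoffs -2, 0 → best response D.
Player 1 against (Y, M): payoffs 3, -4 → best response U.
Player 1 against (Y, B): payoffs 2, -3 → best response U.
Player 2 against (U, F): payoffs 1, -1 → best response X.
Player 2 against (U, M): payoffs -4, -3 → best response Y.
Player 2 against (U, B): payoffs -5, -3 → best response Y.
Player 2 against (D, F): payoffs 2, -4 → best response X.
Player 2 against (D, M): payoffs -2, -3 → best response X.
Player 2 against (D, B): payoffs -3, -1 → best response Y.
Player 3 against (U, X): payoffs 3, -1, -5 → best response F.
Player 3 against (U, Y): payoffs -4, 4, 0 → best response M.
Player 3 against (D, X): payoffs 4, -5, 3 → best response F.
Player 3 against (D, Y): payoffs -3, -1, 0 → best response B.
Mutual best responses: (U, X, F); (U, Y, M).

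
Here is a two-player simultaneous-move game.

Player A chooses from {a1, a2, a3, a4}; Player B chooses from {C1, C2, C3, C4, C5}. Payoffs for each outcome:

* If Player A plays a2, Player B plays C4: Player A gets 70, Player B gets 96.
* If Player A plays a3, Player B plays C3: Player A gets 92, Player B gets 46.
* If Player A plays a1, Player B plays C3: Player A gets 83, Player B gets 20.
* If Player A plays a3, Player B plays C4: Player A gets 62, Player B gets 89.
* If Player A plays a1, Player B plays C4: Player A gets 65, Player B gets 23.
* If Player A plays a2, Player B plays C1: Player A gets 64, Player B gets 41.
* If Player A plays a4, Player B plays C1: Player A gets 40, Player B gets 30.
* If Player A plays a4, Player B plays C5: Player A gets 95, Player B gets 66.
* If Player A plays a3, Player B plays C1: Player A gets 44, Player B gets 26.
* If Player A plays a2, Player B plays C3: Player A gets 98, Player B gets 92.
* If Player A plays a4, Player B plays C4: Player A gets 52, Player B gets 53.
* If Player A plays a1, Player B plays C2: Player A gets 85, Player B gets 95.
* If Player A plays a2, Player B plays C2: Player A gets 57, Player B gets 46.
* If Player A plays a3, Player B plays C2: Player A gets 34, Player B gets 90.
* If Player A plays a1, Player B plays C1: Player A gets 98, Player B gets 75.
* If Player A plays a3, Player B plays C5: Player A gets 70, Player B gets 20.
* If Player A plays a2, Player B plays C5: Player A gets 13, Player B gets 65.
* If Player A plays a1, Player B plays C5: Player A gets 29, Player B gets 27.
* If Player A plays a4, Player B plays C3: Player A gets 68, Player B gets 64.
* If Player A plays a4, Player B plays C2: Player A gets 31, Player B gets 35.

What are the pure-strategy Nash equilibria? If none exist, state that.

For each strategy profile, look for a profitable unilateral deviation.
(a1, C1): Player B can switch to C2 (75 → 95). Not NE.
(a1, C2): Player A gets 85, best alternative 57; Player B gets 95, best alternative 75. No profitable deviation — NE.
(a1, C3): Player A can switch to a2 (83 → 98). Not NE.
(a1, C4): Player A can switch to a2 (65 → 70). Not NE.
(a1, C5): Player A can switch to a3 (29 → 70). Not NE.
(a2, C1): Player A can switch to a1 (64 → 98). Not NE.
(a2, C2): Player A can switch to a1 (57 → 85). Not NE.
(a2, C3): Player B can switch to C4 (92 → 96). Not NE.
(a2, C4): Player A gets 70, best alternative 65; Player B gets 96, best alternative 92. No profitable deviation — NE.
(a2, C5): Player A can switch to a1 (13 → 29). Not NE.
(a4, C5): Player A gets 95, best alternative 70; Player B gets 66, best alternative 64. No profitable deviation — NE.
(The remaining 9 profiles each have a profitable deviation by the same check.)

Pure-strategy Nash equilibria: (a1, C2); (a2, C4); (a4, C5)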